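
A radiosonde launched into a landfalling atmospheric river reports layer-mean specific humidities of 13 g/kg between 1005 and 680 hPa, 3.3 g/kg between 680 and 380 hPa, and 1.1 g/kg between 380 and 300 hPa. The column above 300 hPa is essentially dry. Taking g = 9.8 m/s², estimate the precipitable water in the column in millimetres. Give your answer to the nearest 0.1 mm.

Precipitable water is the column-integrated vapour mass per unit area: PW = (1/g) Σ q̄ Δp, with q in kg/kg and Δp in Pa (1 kg/m² of water = 1 mm).
Layer 1005–680 hPa: Δp = 325 hPa = 32500 Pa, q̄ = 0.013 kg/kg → 0.013 × 32500 / 9.8 = 43.11 mm
Layer 680–380 hPa: Δp = 300 hPa = 30000 Pa, q̄ = 0.0033 kg/kg → 0.0033 × 30000 / 9.8 = 10.10 mm
Layer 380–300 hPa: Δp = 80 hPa = 8000 Pa, q̄ = 0.0011 kg/kg → 0.0011 × 8000 / 9.8 = 0.90 mm
PW = 43.11 + 10.10 + 0.90 = 54.11 ≈ 54.1 mm.

PW ≈ 54.1 mm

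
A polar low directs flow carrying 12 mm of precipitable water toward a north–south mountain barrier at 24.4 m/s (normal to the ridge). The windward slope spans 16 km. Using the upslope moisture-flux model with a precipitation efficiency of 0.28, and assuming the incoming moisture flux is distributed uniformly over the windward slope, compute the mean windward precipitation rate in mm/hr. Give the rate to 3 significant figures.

R ≈ 18.4 mm/hr

Incoming column moisture flux per unit ridge length: F = V × PW = 24.4 × 12 = 292.8 mm·m/s.
Spread over the 16 km slope with efficiency ε = 0.28: R = ε·F/W = 0.28 × 292.8 / 16000 m = 5.124e-03 mm/s.
R = 5.124e-03 × 3600 = 18.4 mm/hr.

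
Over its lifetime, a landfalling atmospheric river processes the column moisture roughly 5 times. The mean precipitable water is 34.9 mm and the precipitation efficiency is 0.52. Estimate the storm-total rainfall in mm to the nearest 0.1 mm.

Each cycle deposits ε × PW = 0.52 × 34.9 = 18.148 mm.
Over 5 cycles: 5 × 18.148 = 90.7 mm.

rainfall ≈ 90.7 mm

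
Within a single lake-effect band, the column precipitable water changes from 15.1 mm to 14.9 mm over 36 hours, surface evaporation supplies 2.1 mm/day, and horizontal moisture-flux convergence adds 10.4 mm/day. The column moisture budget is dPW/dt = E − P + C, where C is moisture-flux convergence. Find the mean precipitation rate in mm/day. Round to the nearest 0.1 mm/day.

P ≈ 12.6 mm/day

dPW/dt = (14.9 − 15.1) mm / (36/24 day) = -0.133 mm/day.
P = E + C − dPW/dt = 2.1 + (10.4) − (-0.133) = 12.6 mm/day.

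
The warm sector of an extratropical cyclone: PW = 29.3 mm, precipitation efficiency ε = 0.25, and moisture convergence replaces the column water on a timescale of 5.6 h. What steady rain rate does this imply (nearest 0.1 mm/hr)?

Each overturning extracts ε × PW = 0.25 × 29.3 = 7.325 mm.
Rate = ε·PW / τ = 7.325 / 5.6 h = 1.3 mm/hr.

R ≈ 1.3 mm/hr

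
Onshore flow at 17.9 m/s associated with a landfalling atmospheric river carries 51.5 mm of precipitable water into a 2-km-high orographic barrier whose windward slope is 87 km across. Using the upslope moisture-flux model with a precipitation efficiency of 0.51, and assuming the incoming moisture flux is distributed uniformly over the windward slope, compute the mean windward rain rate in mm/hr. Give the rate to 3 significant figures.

Incoming column moisture flux per unit ridge length: F = V × PW = 17.9 × 51.5 = 921.85 mm·m/s.
Spread over the 87 km slope with efficiency ε = 0.51: R = ε·F/W = 0.51 × 921.85 / 87000 m = 5.404e-03 mm/s.
R = 5.404e-03 × 3600 = 19.5 mm/hr.

R ≈ 19.5 mm/hr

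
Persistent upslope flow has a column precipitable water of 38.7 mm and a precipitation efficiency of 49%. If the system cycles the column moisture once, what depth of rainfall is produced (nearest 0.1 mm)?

rainfall ≈ 19.0 mm

Rainfall = ε × PW = 0.49 × 38.7 = 19.0 mm.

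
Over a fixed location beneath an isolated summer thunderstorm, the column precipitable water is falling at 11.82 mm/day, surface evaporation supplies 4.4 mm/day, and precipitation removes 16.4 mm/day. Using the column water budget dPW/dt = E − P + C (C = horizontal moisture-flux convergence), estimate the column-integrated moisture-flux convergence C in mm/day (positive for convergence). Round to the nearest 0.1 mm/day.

dPW/dt = -11.82 mm/day.
C = dPW/dt − E + P = (-11.82) − 4.4 + 16.4 = 0.2 mm/day.

C ≈ 0.2 mm/day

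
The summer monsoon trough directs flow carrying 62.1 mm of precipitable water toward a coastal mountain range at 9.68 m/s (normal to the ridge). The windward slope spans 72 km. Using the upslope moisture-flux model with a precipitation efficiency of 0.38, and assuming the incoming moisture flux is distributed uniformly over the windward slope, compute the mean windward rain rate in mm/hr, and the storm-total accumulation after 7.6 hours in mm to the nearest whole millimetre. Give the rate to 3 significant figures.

R ≈ 11.4 mm/hr; total ≈ 87 mm

Incoming column moisture flux per unit ridge length: F = V × PW = 9.68 × 62.1 = 601.128 mm·m/s.
Spread over the 72 km slope with efficiency ε = 0.38: R = ε·F/W = 0.38 × 601.128 / 72000 m = 3.173e-03 mm/s.
R = 3.173e-03 × 3600 = 11.4 mm/hr.
Over 7.6 h: total = 11.4 × 7.6 = 86.64 ≈ 87 mm.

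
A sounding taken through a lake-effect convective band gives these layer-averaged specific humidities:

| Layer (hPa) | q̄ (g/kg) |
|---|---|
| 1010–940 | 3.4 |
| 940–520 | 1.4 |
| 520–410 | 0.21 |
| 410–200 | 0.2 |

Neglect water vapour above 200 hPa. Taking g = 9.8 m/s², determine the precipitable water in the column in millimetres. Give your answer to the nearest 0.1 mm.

PW ≈ 9.1 mm

Precipitable water is the column-integrated vapour mass per unit area: PW = (1/g) Σ q̄ Δp, with q in kg/kg and Δp in Pa (1 kg/m² of water = 1 mm).
Layer 1010–940 hPa: Δp = 70 hPa = 7000 Pa, q̄ = 0.0034 kg/kg → 0.0034 × 7000 / 9.8 = 2.43 mm
Layer 940–520 hPa: Δp = 420 hPa = 42000 Pa, q̄ = 0.0014 kg/kg → 0.0014 × 42000 / 9.8 = 6.00 mm
Layer 520–410 hPa: Δp = 110 hPa = 11000 Pa, q̄ = 0.00021 kg/kg → 0.00021 × 11000 / 9.8 = 0.24 mm
Layer 410–200 hPa: Δp = 210 hPa = 21000 Pa, q̄ = 0.0002 kg/kg → 0.0002 × 21000 / 9.8 = 0.43 mm
PW = 2.43 + 6.00 + 0.24 + 0.43 = 9.10 ≈ 9.1 mm.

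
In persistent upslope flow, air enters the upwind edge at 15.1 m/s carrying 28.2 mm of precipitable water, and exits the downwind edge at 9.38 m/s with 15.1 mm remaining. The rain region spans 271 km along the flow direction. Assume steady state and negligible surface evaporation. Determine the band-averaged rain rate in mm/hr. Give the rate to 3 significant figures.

R ≈ 3.78 mm/hr

Column moisture flux per unit crosswind length is F = V × PW.
Inflow: F_in = 15.1 × 28.2 = 425.82 mm·m/s
Outflow: F_out = 9.38 × 15.1 = 141.638 mm·m/s
Steady-state rate R = (F_in − F_out)/L = (425.82 − 141.638) / 271000 m = 1.049e-03 mm/s.
R = 1.049e-03 × 3600 = 3.78 mm/hr.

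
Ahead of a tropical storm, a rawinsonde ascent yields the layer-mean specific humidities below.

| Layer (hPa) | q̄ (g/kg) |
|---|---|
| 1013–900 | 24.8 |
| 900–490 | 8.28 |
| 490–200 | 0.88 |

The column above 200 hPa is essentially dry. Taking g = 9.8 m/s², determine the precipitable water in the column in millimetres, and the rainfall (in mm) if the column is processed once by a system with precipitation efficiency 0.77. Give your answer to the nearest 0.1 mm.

PW ≈ 65.8 mm; rainfall ≈ 50.7 mm

Precipitable water is the column-integrated vapour mass per unit area: PW = (1/g) Σ q̄ Δp, with q in kg/kg and Δp in Pa (1 kg/m² of water = 1 mm).
Layer 1013–900 hPa: Δp = 113 hPa = 11300 Pa, q̄ = 0.0248 kg/kg → 0.0248 × 11300 / 9.8 = 28.60 mm
Layer 900–490 hPa: Δp = 410 hPa = 41000 Pa, q̄ = 0.00828 kg/kg → 0.00828 × 41000 / 9.8 = 34.64 mm
Layer 490–200 hPa: Δp = 290 hPa = 29000 Pa, q̄ = 0.00088 kg/kg → 0.00088 × 29000 / 9.8 = 2.60 mm
PW = 28.60 + 34.64 + 2.60 = 65.84 ≈ 65.8 mm.
Rainfall = ε × PW = 0.77 × 65.8 = 50.7 mm.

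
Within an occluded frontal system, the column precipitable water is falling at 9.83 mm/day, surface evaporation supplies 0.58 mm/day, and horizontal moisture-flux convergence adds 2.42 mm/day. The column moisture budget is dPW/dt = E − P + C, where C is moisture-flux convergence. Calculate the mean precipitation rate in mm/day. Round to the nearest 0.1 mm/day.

dPW/dt = -9.83 mm/day.
P = E + C − dPW/dt = 0.58 + (2.42) − (-9.83) = 12.8 mm/day.

P ≈ 12.8 mm/day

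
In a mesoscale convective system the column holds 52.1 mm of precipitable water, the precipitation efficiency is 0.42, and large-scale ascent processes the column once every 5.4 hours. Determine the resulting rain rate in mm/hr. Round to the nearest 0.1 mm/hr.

Each overturning extracts ε × PW = 0.42 × 52.1 = 21.882 mm.
Rate = ε·PW / τ = 21.882 / 5.4 h = 4.1 mm/hr.

R ≈ 4.1 mm/hr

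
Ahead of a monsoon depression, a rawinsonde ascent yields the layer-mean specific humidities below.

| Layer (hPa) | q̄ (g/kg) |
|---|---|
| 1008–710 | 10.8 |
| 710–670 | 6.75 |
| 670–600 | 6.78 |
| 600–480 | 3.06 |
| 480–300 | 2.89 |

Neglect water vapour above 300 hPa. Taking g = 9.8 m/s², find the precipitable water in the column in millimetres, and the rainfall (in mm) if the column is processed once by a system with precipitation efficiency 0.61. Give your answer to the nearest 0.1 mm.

Precipitable water is the column-integrated vapour mass per unit area: PW = (1/g) Σ q̄ Δp, with q in kg/kg and Δp in Pa (1 kg/m² of water = 1 mm).
Layer 1008–710 hPa: Δp = 298 hPa = 29800 Pa, q̄ = 0.0108 kg/kg → 0.0108 × 29800 / 9.8 = 32.84 mm
Layer 710–670 hPa: Δp = 40 hPa = 4000 Pa, q̄ = 0.00675 kg/kg → 0.00675 × 4000 / 9.8 = 2.76 mm
Layer 670–600 hPa: Δp = 70 hPa = 7000 Pa, q̄ = 0.00678 kg/kg → 0.00678 × 7000 / 9.8 = 4.84 mm
Layer 600–480 hPa: Δp = 120 hPa = 12000 Pa, q̄ = 0.00306 kg/kg → 0.00306 × 12000 / 9.8 = 3.75 mm
Layer 480–300 hPa: Δp = 180 hPa = 18000 Pa, q̄ = 0.00289 kg/kg → 0.00289 × 18000 / 9.8 = 5.31 mm
PW = 32.84 + 2.76 + 4.84 + 3.75 + 5.31 = 49.50 ≈ 49.5 mm.
Rainfall = ε × PW = 0.61 × 49.5 = 30.2 mm.

PW ≈ 49.5 mm; rainfall ≈ 30.2 mm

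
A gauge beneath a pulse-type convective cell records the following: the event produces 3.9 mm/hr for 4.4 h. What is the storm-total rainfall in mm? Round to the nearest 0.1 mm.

Total = Σ Rᵢ Δtᵢ = 3.9 × 4.4
      = 17.16 = 17.2 mm.

total ≈ 17.2 mm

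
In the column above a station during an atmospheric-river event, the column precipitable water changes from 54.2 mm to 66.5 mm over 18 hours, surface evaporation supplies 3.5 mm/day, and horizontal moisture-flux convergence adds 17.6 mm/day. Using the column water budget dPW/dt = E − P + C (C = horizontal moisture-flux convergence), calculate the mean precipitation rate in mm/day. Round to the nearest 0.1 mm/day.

dPW/dt = (66.5 − 54.2) mm / (18/24 day) = +16.400 mm/day.
P = E + C − dPW/dt = 3.5 + (17.6) − (+16.400) = 4.7 mm/day.

P ≈ 4.7 mm/day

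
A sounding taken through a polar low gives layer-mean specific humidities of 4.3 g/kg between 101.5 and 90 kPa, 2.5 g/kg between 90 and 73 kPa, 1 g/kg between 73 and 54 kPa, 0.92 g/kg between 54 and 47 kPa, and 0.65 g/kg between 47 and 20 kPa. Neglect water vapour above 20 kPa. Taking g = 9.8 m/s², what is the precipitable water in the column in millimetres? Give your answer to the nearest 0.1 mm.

PW ≈ 13.8 mm

Precipitable water is the column-integrated vapour mass per unit area: PW = (1/g) Σ q̄ Δp, with q in kg/kg and Δp in Pa (1 kg/m² of water = 1 mm).
Layer 101.5–90 kPa: Δp = 115 hPa = 11500 Pa, q̄ = 0.0043 kg/kg → 0.0043 × 11500 / 9.8 = 5.05 mm
Layer 90–73 kPa: Δp = 170 hPa = 17000 Pa, q̄ = 0.0025 kg/kg → 0.0025 × 17000 / 9.8 = 4.34 mm
Layer 73–54 kPa: Δp = 190 hPa = 19000 Pa, q̄ = 0.001 kg/kg → 0.001 × 19000 / 9.8 = 1.94 mm
Layer 54–47 kPa: Δp = 70 hPa = 7000 Pa, q̄ = 0.00092 kg/kg → 0.00092 × 7000 / 9.8 = 0.66 mm
Layer 47–20 kPa: Δp = 270 hPa = 27000 Pa, q̄ = 0.00065 kg/kg → 0.00065 × 27000 / 9.8 = 1.79 mm
PW = 5.05 + 4.34 + 1.94 + 0.66 + 1.79 = 13.78 ≈ 13.8 mm.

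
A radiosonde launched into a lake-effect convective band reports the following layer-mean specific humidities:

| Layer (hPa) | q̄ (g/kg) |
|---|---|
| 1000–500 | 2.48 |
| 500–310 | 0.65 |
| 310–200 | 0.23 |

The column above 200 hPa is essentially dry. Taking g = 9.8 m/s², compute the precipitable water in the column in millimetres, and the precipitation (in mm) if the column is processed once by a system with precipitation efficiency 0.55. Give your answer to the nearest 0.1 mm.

PW ≈ 14.2 mm; precipitation ≈ 7.8 mm

Precipitable water is the column-integrated vapour mass per unit area: PW = (1/g) Σ q̄ Δp, with q in kg/kg and Δp in Pa (1 kg/m² of water = 1 mm).
Layer 1000–500 hPa: Δp = 500 hPa = 50000 Pa, q̄ = 0.00248 kg/kg → 0.00248 × 50000 / 9.8 = 12.65 mm
Layer 500–310 hPa: Δp = 190 hPa = 19000 Pa, q̄ = 0.00065 kg/kg → 0.00065 × 19000 / 9.8 = 1.26 mm
Layer 310–200 hPa: Δp = 110 hPa = 11000 Pa, q̄ = 0.00023 kg/kg → 0.00023 × 11000 / 9.8 = 0.26 mm
PW = 12.65 + 1.26 + 0.26 = 14.17 ≈ 14.2 mm.
Precipitation = ε × PW = 0.55 × 14.2 = 7.8 mm.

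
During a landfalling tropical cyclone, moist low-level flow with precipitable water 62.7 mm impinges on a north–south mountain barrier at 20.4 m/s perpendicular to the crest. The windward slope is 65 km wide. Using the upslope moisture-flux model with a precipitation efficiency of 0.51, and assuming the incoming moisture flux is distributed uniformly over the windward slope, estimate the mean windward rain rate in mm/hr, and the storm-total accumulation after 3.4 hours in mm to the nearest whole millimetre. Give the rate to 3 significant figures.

R ≈ 36.1 mm/hr; total ≈ 123 mm

Incoming column moisture flux per unit ridge length: F = V × PW = 20.4 × 62.7 = 1279.08 mm·m/s.
Spread over the 65 km slope with efficiency ε = 0.51: R = ε·F/W = 0.51 × 1279.08 / 65000 m = 1.004e-02 mm/s.
R = 1.004e-02 × 3600 = 36.1 mm/hr.
Over 3.4 h: total = 36.1 × 3.4 = 122.74 ≈ 123 mm.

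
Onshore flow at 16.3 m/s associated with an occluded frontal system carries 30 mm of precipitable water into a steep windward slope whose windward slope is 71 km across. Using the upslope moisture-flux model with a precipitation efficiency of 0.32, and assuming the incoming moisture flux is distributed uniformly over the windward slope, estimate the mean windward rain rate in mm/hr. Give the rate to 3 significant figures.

R ≈ 7.93 mm/hr

Incoming column moisture flux per unit ridge length: F = V × PW = 16.3 × 30 = 489 mm·m/s.
Spread over the 71 km slope with efficiency ε = 0.32: R = ε·F/W = 0.32 × 489 / 71000 m = 2.204e-03 mm/s.
R = 2.204e-03 × 3600 = 7.93 mm/hr.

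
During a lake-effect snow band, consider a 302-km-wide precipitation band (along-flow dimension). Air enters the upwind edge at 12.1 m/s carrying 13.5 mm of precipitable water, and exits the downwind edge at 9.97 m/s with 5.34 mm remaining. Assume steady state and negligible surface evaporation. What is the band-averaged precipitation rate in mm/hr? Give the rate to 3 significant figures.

R ≈ 1.31 mm/hr

Column moisture flux per unit crosswind length is F = V × PW.
Inflow: F_in = 12.1 × 13.5 = 163.35 mm·m/s
Outflow: F_out = 9.97 × 5.34 = 53.2398 mm·m/s
Steady-state rate R = (F_in − F_out)/L = (163.35 − 53.2398) / 302000 m = 3.646e-04 mm/s.
R = 3.646e-04 × 3600 = 1.31 mm/hr.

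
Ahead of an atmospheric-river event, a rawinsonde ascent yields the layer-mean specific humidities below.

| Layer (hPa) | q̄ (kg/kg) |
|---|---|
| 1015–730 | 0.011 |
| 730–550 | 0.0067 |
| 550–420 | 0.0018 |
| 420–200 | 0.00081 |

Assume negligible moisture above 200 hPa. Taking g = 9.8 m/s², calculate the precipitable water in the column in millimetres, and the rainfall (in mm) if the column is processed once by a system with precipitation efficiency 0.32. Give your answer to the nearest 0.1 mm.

Precipitable water is the column-integrated vapour mass per unit area: PW = (1/g) Σ q̄ Δp, with q in kg/kg and Δp in Pa (1 kg/m² of water = 1 mm).
Layer 1015–730 hPa: Δp = 285 hPa = 28500 Pa, q̄ = 0.011 kg/kg → 0.011 × 28500 / 9.8 = 31.99 mm
Layer 730–550 hPa: Δp = 180 hPa = 18000 Pa, q̄ = 0.0067 kg/kg → 0.0067 × 18000 / 9.8 = 12.31 mm
Layer 550–420 hPa: Δp = 130 hPa = 13000 Pa, q̄ = 0.0018 kg/kg → 0.0018 × 13000 / 9.8 = 2.39 mm
Layer 420–200 hPa: Δp = 220 hPa = 22000 Pa, q̄ = 0.00081 kg/kg → 0.00081 × 22000 / 9.8 = 1.82 mm
PW = 31.99 + 12.31 + 2.39 + 1.82 = 48.51 ≈ 48.5 mm.
Rainfall = ε × PW = 0.32 × 48.5 = 15.5 mm.

PW ≈ 48.5 mm; rainfall ≈ 15.5 mm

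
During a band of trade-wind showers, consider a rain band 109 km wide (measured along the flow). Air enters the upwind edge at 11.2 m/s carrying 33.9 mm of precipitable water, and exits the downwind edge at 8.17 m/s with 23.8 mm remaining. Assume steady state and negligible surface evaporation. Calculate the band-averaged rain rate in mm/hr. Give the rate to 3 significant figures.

R ≈ 6.12 mm/hr

Column moisture flux per unit crosswind length is F = V × PW.
Inflow: F_in = 11.2 × 33.9 = 379.68 mm·m/s
Outflow: F_out = 8.17 × 23.8 = 194.446 mm·m/s
Steady-state rate R = (F_in − F_out)/L = (379.68 − 194.446) / 109000 m = 1.699e-03 mm/s.
R = 1.699e-03 × 3600 = 6.12 mm/hr.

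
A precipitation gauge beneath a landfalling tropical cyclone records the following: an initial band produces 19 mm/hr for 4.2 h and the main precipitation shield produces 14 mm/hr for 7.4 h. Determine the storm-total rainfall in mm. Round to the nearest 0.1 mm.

total ≈ 183.4 mm

Total = Σ Rᵢ Δtᵢ = 19 × 4.2 + 14 × 7.4
      = 79.8 + 103.6 = 183.4 mm.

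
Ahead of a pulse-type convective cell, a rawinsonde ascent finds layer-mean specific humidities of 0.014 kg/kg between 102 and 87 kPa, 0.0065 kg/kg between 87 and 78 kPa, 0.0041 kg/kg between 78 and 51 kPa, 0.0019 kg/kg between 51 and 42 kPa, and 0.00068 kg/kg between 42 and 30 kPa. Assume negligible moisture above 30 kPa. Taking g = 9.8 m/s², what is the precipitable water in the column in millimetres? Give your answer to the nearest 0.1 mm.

Precipitable water is the column-integrated vapour mass per unit area: PW = (1/g) Σ q̄ Δp, with q in kg/kg and Δp in Pa (1 kg/m² of water = 1 mm).
Layer 102–87 kPa: Δp = 150 hPa = 15000 Pa, q̄ = 0.014 kg/kg → 0.014 × 15000 / 9.8 = 21.43 mm
Layer 87–78 kPa: Δp = 90 hPa = 9000 Pa, q̄ = 0.0065 kg/kg → 0.0065 × 9000 / 9.8 = 5.97 mm
Layer 78–51 kPa: Δp = 270 hPa = 27000 Pa, q̄ = 0.0041 kg/kg → 0.0041 × 27000 / 9.8 = 11.30 mm
Layer 51–42 kPa: Δp = 90 hPa = 9000 Pa, q̄ = 0.0019 kg/kg → 0.0019 × 9000 / 9.8 = 1.74 mm
Layer 42–30 kPa: Δp = 120 hPa = 12000 Pa, q̄ = 0.00068 kg/kg → 0.00068 × 12000 / 9.8 = 0.83 mm
PW = 21.43 + 5.97 + 11.30 + 1.74 + 0.83 = 41.27 ≈ 41.3 mm.

PW ≈ 41.3 mm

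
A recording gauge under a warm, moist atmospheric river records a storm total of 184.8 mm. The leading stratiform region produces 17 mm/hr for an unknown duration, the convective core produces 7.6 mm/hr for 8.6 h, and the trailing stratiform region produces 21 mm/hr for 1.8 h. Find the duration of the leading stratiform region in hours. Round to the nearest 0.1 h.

Known phases: 7.6 × 8.6 + 21 × 1.8 = 65.36 + 37.8 = 103.16 mm.
Remaining depth = 184.8 − 103.16 = 81.64 mm.
Duration = 81.64 / 17 = 4.8 h.

duration ≈ 4.8 h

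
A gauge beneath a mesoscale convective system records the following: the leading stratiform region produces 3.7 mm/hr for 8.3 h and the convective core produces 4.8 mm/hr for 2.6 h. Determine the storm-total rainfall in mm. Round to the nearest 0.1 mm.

Total = Σ Rᵢ Δtᵢ = 3.7 × 8.3 + 4.8 × 2.6
      = 30.71 + 12.48 = 43.2 mm.

total ≈ 43.2 mm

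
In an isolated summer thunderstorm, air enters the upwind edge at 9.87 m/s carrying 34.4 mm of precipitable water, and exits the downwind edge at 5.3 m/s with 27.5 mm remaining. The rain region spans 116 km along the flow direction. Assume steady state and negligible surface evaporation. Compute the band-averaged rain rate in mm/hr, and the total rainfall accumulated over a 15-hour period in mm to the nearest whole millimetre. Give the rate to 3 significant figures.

R ≈ 6.01 mm/hr; total ≈ 90 mm

Column moisture flux per unit crosswind length is F = V × PW.
Inflow: F_in = 9.87 × 34.4 = 339.528 mm·m/s
Outflow: F_out = 5.3 × 27.5 = 145.75 mm·m/s
Steady-state rate R = (F_in − F_out)/L = (339.528 − 145.75) / 116000 m = 1.670e-03 mm/s.
R = 1.670e-03 × 3600 = 6.01 mm/hr.
Over 15 h: total = 6.01 × 15 = 90.15 ≈ 90 mm.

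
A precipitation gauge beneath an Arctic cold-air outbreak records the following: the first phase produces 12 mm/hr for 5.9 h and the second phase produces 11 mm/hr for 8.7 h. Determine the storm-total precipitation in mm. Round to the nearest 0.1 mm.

total ≈ 166.5 mm

Total = Σ Rᵢ Δtᵢ = 12 × 5.9 + 11 × 8.7
      = 70.8 + 95.7 = 166.5 mm.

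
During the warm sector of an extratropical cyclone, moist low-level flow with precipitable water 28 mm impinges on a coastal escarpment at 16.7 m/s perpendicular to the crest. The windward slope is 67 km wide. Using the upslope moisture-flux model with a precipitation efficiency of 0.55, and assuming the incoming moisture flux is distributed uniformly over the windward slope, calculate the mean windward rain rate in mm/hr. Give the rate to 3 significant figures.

Incoming column moisture flux per unit ridge length: F = V × PW = 16.7 × 28 = 467.6 mm·m/s.
Spread over the 67 km slope with efficiency ε = 0.55: R = ε·F/W = 0.55 × 467.6 / 67000 m = 3.839e-03 mm/s.
R = 3.839e-03 × 3600 = 13.8 mm/hr.

R ≈ 13.8 mm/hr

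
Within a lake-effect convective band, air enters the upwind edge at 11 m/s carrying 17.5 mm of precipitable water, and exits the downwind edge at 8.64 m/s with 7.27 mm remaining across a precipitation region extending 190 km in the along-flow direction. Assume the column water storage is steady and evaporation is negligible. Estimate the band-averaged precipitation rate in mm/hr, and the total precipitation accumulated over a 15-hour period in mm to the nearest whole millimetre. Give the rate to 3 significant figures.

Column moisture flux per unit crosswind length is F = V × PW.
Inflow: F_in = 11 × 17.5 = 192.5 mm·m/s
Outflow: F_out = 8.64 × 7.27 = 62.8128 mm·m/s
Steady-state rate R = (F_in − F_out)/L = (192.5 − 62.8128) / 190000 m = 6.826e-04 mm/s.
R = 6.826e-04 × 3600 = 2.46 mm/hr.
Over 15 h: total = 2.46 × 15 = 36.9 ≈ 37 mm.

R ≈ 2.46 mm/hr; total ≈ 37 mm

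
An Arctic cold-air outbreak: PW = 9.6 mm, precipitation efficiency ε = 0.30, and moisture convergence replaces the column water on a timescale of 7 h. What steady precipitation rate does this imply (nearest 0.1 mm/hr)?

R ≈ 0.4 mm/hr

Each overturning extracts ε × PW = 0.30 × 9.6 = 2.88 mm.
Rate = ε·PW / τ = 2.88 / 7 h = 0.4 mm/hr.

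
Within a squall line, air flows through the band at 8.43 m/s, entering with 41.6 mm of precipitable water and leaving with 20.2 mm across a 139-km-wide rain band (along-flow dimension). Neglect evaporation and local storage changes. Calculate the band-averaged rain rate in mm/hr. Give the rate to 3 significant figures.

R ≈ 4.67 mm/hr

Column moisture flux per unit crosswind length is F = V × PW.
Inflow: F_in = 8.43 × 41.6 = 350.688 mm·m/s
Outflow: F_out = 8.43 × 20.2 = 170.286 mm·m/s
Steady-state rate R = (F_in − F_out)/L = (350.688 − 170.286) / 139000 m = 1.298e-03 mm/s.
R = 1.298e-03 × 3600 = 4.67 mm/hr.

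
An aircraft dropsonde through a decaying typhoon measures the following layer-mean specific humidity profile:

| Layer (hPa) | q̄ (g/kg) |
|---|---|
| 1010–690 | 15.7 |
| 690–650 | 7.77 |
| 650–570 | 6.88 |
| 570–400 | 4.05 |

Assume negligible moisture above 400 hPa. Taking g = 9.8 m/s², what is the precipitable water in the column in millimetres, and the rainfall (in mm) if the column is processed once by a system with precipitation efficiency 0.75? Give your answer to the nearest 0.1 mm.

Precipitable water is the column-integrated vapour mass per unit area: PW = (1/g) Σ q̄ Δp, with q in kg/kg and Δp in Pa (1 kg/m² of water = 1 mm).
Layer 1010–690 hPa: Δp = 320 hPa = 32000 Pa, q̄ = 0.0157 kg/kg → 0.0157 × 32000 / 9.8 = 51.27 mm
Layer 690–650 hPa: Δp = 40 hPa = 4000 Pa, q̄ = 0.00777 kg/kg → 0.00777 × 4000 / 9.8 = 3.17 mm
Layer 650–570 hPa: Δp = 80 hPa = 8000 Pa, q̄ = 0.00688 kg/kg → 0.00688 × 8000 / 9.8 = 5.62 mm
Layer 570–400 hPa: Δp = 170 hPa = 17000 Pa, q̄ = 0.00405 kg/kg → 0.00405 × 17000 / 9.8 = 7.03 mm
PW = 51.27 + 3.17 + 5.62 + 7.03 = 67.09 ≈ 67.1 mm.
Rainfall = ε × PW = 0.75 × 67.1 = 50.3 mm.

PW ≈ 67.1 mm; rainfall ≈ 50.3 mm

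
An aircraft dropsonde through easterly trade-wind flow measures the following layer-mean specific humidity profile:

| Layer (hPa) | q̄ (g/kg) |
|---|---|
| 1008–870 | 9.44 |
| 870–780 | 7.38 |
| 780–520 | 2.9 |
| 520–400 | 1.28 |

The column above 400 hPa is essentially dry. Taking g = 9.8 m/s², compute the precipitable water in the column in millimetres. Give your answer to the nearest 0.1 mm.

PW ≈ 29.3 mm

Precipitable water is the column-integrated vapour mass per unit area: PW = (1/g) Σ q̄ Δp, with q in kg/kg and Δp in Pa (1 kg/m² of water = 1 mm).
Layer 1008–870 hPa: Δp = 138 hPa = 13800 Pa, q̄ = 0.00944 kg/kg → 0.00944 × 13800 / 9.8 = 13.29 mm
Layer 870–780 hPa: Δp = 90 hPa = 9000 Pa, q̄ = 0.00738 kg/kg → 0.00738 × 9000 / 9.8 = 6.78 mm
Layer 780–520 hPa: Δp = 260 hPa = 26000 Pa, q̄ = 0.0029 kg/kg → 0.0029 × 26000 / 9.8 = 7.69 mm
Layer 520–400 hPa: Δp = 120 hPa = 12000 Pa, q̄ = 0.00128 kg/kg → 0.00128 × 12000 / 9.8 = 1.57 mm
PW = 13.29 + 6.78 + 7.69 + 1.57 = 29.33 ≈ 29.3 mm.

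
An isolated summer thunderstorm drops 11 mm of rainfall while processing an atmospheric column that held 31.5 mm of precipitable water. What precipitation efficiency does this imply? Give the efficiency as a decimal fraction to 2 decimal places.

ε = rainfall / PW = 11 / 31.5 = 0.35.

ε ≈ 0.35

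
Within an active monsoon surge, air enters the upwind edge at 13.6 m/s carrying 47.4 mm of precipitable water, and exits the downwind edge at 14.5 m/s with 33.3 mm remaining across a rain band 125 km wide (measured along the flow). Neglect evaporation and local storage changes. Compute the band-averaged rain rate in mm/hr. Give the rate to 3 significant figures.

Column moisture flux per unit crosswind length is F = V × PW.
Inflow: F_in = 13.6 × 47.4 = 644.64 mm·m/s
Outflow: F_out = 14.5 × 33.3 = 482.85 mm·m/s
Steady-state rate R = (F_in − F_out)/L = (644.64 − 482.85) / 125000 m = 1.294e-03 mm/s.
R = 1.294e-03 × 3600 = 4.66 mm/hr.

R ≈ 4.66 mm/hr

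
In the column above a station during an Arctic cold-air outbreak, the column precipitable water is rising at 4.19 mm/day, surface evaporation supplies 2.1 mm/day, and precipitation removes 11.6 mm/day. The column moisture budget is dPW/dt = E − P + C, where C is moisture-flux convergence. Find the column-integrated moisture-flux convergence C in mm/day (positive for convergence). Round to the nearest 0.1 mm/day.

dPW/dt = +4.19 mm/day.
C = dPW/dt − E + P = (+4.19) − 2.1 + 11.6 = 13.7 mm/day.

C ≈ 13.7 mm/day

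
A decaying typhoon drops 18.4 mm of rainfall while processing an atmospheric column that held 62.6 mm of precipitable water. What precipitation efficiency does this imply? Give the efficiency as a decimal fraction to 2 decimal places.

ε = rainfall / PW = 18.4 / 62.6 = 0.29.

ε ≈ 0.29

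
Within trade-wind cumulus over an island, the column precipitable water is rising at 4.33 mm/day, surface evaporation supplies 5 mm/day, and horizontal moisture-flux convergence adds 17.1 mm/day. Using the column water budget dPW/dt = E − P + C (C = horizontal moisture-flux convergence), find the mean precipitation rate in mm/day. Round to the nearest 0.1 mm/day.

dPW/dt = +4.33 mm/day.
P = E + C − dPW/dt = 5 + (17.1) − (+4.33) = 17.8 mm/day.

P ≈ 17.8 mm/day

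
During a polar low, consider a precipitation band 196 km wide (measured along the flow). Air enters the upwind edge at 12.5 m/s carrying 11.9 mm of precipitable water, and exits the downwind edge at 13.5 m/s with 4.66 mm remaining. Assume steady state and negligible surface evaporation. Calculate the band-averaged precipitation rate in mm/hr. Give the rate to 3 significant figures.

R ≈ 1.58 mm/hr

Column moisture flux per unit crosswind length is F = V × PW.
Inflow: F_in = 12.5 × 11.9 = 148.75 mm·m/s
Outflow: F_out = 13.5 × 4.66 = 62.91 mm·m/s
Steady-state rate R = (F_in − F_out)/L = (148.75 − 62.91) / 196000 m = 4.380e-04 mm/s.
R = 4.380e-04 × 3600 = 1.58 mm/hr.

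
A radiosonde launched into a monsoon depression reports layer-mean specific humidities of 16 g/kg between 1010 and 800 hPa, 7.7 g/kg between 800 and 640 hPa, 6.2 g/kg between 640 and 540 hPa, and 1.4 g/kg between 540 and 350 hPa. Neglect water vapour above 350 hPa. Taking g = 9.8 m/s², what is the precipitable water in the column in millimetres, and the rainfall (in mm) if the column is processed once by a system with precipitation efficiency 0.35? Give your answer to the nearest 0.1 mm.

PW ≈ 55.9 mm; rainfall ≈ 19.6 mm

Precipitable water is the column-integrated vapour mass per unit area: PW = (1/g) Σ q̄ Δp, with q in kg/kg and Δp in Pa (1 kg/m² of water = 1 mm).
Layer 1010–800 hPa: Δp = 210 hPa = 21000 Pa, q̄ = 0.016 kg/kg → 0.016 × 21000 / 9.8 = 34.29 mm
Layer 800–640 hPa: Δp = 160 hPa = 16000 Pa, q̄ = 0.0077 kg/kg → 0.0077 × 16000 / 9.8 = 12.57 mm
Layer 640–540 hPa: Δp = 100 hPa = 10000 Pa, q̄ = 0.0062 kg/kg → 0.0062 × 10000 / 9.8 = 6.33 mm
Layer 540–350 hPa: Δp = 190 hPa = 19000 Pa, q̄ = 0.0014 kg/kg → 0.0014 × 19000 / 9.8 = 2.71 mm
PW = 34.29 + 12.57 + 6.33 + 2.71 = 55.90 ≈ 55.9 mm.
Rainfall = ε × PW = 0.35 × 55.9 = 19.6 mm.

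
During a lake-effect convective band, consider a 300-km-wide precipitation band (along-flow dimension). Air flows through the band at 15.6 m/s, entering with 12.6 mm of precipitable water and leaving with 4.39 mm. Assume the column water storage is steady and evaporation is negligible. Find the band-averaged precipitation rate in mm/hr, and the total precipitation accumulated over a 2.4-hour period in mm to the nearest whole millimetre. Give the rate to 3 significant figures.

R ≈ 1.54 mm/hr; total ≈ 4 mm

Column moisture flux per unit crosswind length is F = V × PW.
Inflow: F_in = 15.6 × 12.6 = 196.56 mm·m/s
Outflow: F_out = 15.6 × 4.39 = 68.484 mm·m/s
Steady-state rate R = (F_in − F_out)/L = (196.56 − 68.484) / 300000 m = 4.269e-04 mm/s.
R = 4.269e-04 × 3600 = 1.54 mm/hr.
Over 2.4 h: total = 1.54 × 2.4 = 3.696 ≈ 4 mm.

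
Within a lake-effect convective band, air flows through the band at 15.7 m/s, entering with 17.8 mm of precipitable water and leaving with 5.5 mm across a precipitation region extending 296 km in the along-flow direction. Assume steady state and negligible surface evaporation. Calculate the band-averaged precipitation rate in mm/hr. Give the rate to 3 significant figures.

R ≈ 2.35 mm/hr

Column moisture flux per unit crosswind length is F = V × PW.
Inflow: F_in = 15.7 × 17.8 = 279.46 mm·m/s
Outflow: F_out = 15.7 × 5.5 = 86.35 mm·m/s
Steady-state rate R = (F_in − F_out)/L = (279.46 − 86.35) / 296000 m = 6.524e-04 mm/s.
R = 6.524e-04 × 3600 = 2.35 mm/hr.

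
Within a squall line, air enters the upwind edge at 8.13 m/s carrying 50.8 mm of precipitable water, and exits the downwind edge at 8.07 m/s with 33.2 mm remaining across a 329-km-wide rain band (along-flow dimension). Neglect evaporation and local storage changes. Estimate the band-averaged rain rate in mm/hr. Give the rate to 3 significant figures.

R ≈ 1.59 mm/hr

Column moisture flux per unit crosswind length is F = V × PW.
Inflow: F_in = 8.13 × 50.8 = 413.004 mm·m/s
Outflow: F_out = 8.07 × 33.2 = 267.924 mm·m/s
Steady-state rate R = (F_in − F_out)/L = (413.004 − 267.924) / 329000 m = 4.410e-04 mm/s.
R = 4.410e-04 × 3600 = 1.59 mm/hr.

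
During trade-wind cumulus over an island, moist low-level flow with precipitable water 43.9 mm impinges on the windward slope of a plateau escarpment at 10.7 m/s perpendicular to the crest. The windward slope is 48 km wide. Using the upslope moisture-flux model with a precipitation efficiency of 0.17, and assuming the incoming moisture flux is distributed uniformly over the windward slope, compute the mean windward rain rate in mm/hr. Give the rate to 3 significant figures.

R ≈ 5.99 mm/hr

Incoming column moisture flux per unit ridge length: F = V × PW = 10.7 × 43.9 = 469.73 mm·m/s.
Spread over the 48 km slope with efficiency ε = 0.17: R = ε·F/W = 0.17 × 469.73 / 48000 m = 1.664e-03 mm/s.
R = 1.664e-03 × 3600 = 5.99 mm/hr.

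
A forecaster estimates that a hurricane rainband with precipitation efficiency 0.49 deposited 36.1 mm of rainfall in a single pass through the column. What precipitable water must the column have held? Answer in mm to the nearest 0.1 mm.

PW = rainfall / ε = 36.1 / 0.49 = 73.7 mm.

PW ≈ 73.7 mm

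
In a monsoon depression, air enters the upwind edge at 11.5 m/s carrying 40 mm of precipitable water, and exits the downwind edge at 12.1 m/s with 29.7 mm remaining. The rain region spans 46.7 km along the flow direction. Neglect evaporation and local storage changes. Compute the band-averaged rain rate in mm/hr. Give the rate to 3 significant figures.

Column moisture flux per unit crosswind length is F = V × PW.
Inflow: F_in = 11.5 × 40 = 460 mm·m/s
Outflow: F_out = 12.1 × 29.7 = 359.37 mm·m/s
Steady-state rate R = (F_in − F_out)/L = (460 − 359.37) / 46700 m = 2.155e-03 mm/s.
R = 2.155e-03 × 3600 = 7.76 mm/hr.

R ≈ 7.76 mm/hr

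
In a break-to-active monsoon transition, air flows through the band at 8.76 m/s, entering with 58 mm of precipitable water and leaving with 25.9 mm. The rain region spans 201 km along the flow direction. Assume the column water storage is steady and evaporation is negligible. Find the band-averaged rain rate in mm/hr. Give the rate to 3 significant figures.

Column moisture flux per unit crosswind length is F = V × PW.
Inflow: F_in = 8.76 × 58 = 508.08 mm·m/s
Outflow: F_out = 8.76 × 25.9 = 226.884 mm·m/s
Steady-state rate R = (F_in − F_out)/L = (508.08 − 226.884) / 201000 m = 1.399e-03 mm/s.
R = 1.399e-03 × 3600 = 5.04 mm/hr.

R ≈ 5.04 mm/hr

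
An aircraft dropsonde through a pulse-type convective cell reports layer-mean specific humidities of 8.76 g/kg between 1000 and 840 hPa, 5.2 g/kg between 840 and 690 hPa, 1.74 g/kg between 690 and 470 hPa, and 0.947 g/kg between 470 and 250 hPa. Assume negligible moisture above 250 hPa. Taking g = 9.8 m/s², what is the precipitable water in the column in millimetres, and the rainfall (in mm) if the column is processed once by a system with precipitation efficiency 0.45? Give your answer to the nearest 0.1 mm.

PW ≈ 28.3 mm; rainfall ≈ 12.7 mm

Precipitable water is the column-integrated vapour mass per unit area: PW = (1/g) Σ q̄ Δp, with q in kg/kg and Δp in Pa (1 kg/m² of water = 1 mm).
Layer 1000–840 hPa: Δp = 160 hPa = 16000 Pa, q̄ = 0.00876 kg/kg → 0.00876 × 16000 / 9.8 = 14.30 mm
Layer 840–690 hPa: Δp = 150 hPa = 15000 Pa, q̄ = 0.0052 kg/kg → 0.0052 × 15000 / 9.8 = 7.96 mm
Layer 690–470 hPa: Δp = 220 hPa = 22000 Pa, q̄ = 0.00174 kg/kg → 0.00174 × 22000 / 9.8 = 3.91 mm
Layer 470–250 hPa: Δp = 220 hPa = 22000 Pa, q̄ = 0.000947 kg/kg → 0.000947 × 22000 / 9.8 = 2.13 mm
PW = 14.30 + 7.96 + 3.91 + 2.13 = 28.30 ≈ 28.3 mm.
Rainfall = ε × PW = 0.45 × 28.3 = 12.7 mm.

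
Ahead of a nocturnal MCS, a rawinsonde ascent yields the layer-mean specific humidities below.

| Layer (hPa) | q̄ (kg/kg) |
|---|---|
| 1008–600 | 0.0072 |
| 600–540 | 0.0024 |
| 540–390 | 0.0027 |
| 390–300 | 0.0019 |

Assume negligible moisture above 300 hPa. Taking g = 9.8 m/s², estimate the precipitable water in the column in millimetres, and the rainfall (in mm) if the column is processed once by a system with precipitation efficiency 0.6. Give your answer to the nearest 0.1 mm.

Precipitable water is the column-integrated vapour mass per unit area: PW = (1/g) Σ q̄ Δp, with q in kg/kg and Δp in Pa (1 kg/m² of water = 1 mm).
Layer 1008–600 hPa: Δp = 408 hPa = 40800 Pa, q̄ = 0.0072 kg/kg → 0.0072 × 40800 / 9.8 = 29.98 mm
Layer 600–540 hPa: Δp = 60 hPa = 6000 Pa, q̄ = 0.0024 kg/kg → 0.0024 × 6000 / 9.8 = 1.47 mm
Layer 540–390 hPa: Δp = 150 hPa = 15000 Pa, q̄ = 0.0027 kg/kg → 0.0027 × 15000 / 9.8 = 4.13 mm
Layer 390–300 hPa: Δp = 90 hPa = 9000 Pa, q̄ = 0.0019 kg/kg → 0.0019 × 9000 / 9.8 = 1.74 mm
PW = 29.98 + 1.47 + 4.13 + 1.74 = 37.32 ≈ 37.3 mm.
Rainfall = ε × PW = 0.6 × 37.3 = 22.4 mm.

PW ≈ 37.3 mm; rainfall ≈ 22.4 mm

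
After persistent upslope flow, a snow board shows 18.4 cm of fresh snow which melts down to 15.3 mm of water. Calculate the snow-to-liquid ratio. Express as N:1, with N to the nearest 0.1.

Ratio = snow depth / SWE = 184 mm / 15.3 mm = 12.0, i.e. 12.0:1.

ratio ≈ 12.0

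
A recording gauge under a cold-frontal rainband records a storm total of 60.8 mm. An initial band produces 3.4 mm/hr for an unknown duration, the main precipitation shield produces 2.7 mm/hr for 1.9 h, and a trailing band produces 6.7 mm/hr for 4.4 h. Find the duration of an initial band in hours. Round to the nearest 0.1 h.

duration ≈ 7.7 h

Known phases: 2.7 × 1.9 + 6.7 × 4.4 = 5.13 + 29.48 = 34.61 mm.
Remaining depth = 60.8 − 34.61 = 26.19 mm.
Duration = 26.19 / 3.4 = 7.7 h.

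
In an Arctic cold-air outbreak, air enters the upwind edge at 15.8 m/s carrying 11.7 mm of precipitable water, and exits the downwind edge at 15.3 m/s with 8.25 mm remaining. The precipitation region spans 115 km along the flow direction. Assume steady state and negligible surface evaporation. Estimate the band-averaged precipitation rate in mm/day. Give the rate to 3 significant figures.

R ≈ 44.1 mm/day

Column moisture flux per unit crosswind length is F = V × PW.
Inflow: F_in = 15.8 × 11.7 = 184.86 mm·m/s
Outflow: F_out = 15.3 × 8.25 = 126.225 mm·m/s
Steady-state rate R = (F_in − F_out)/L = (184.86 − 126.225) / 115000 m = 5.099e-04 mm/s.
R = 5.099e-04 × 3600 × 24 = 44.1 mm/day.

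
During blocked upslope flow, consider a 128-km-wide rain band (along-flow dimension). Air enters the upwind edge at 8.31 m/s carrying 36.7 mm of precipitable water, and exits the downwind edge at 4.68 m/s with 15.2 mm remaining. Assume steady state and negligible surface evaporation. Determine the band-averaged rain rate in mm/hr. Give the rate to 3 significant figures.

R ≈ 6.58 mm/hr

Column moisture flux per unit crosswind length is F = V × PW.
Inflow: F_in = 8.31 × 36.7 = 304.977 mm·m/s
Outflow: F_out = 4.68 × 15.2 = 71.136 mm·m/s
Steady-state rate R = (F_in − F_out)/L = (304.977 − 71.136) / 128000 m = 1.827e-03 mm/s.
R = 1.827e-03 × 3600 = 6.58 mm/hr.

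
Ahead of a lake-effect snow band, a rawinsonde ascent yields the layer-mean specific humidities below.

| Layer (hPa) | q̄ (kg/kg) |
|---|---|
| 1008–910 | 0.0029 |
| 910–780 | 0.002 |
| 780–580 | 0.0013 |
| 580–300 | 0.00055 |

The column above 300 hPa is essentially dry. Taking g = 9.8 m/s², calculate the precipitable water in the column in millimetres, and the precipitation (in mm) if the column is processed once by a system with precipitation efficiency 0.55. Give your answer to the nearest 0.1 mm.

Precipitable water is the column-integrated vapour mass per unit area: PW = (1/g) Σ q̄ Δp, with q in kg/kg and Δp in Pa (1 kg/m² of water = 1 mm).
Layer 1008–910 hPa: Δp = 98 hPa = 9800 Pa, q̄ = 0.0029 kg/kg → 0.0029 × 9800 / 9.8 = 2.90 mm
Layer 910–780 hPa: Δp = 130 hPa = 13000 Pa, q̄ = 0.002 kg/kg → 0.002 × 13000 / 9.8 = 2.65 mm
Layer 780–580 hPa: Δp = 200 hPa = 20000 Pa, q̄ = 0.0013 kg/kg → 0.0013 × 20000 / 9.8 = 2.65 mm
Layer 580–300 hPa: Δp = 280 hPa = 28000 Pa, q̄ = 0.00055 kg/kg → 0.00055 × 28000 / 9.8 = 1.57 mm
PW = 2.90 + 2.65 + 2.65 + 1.57 = 9.77 ≈ 9.8 mm.
Precipitation = ε × PW = 0.55 × 9.8 = 5.4 mm.

PW ≈ 9.8 mm; precipitation ≈ 5.4 mm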